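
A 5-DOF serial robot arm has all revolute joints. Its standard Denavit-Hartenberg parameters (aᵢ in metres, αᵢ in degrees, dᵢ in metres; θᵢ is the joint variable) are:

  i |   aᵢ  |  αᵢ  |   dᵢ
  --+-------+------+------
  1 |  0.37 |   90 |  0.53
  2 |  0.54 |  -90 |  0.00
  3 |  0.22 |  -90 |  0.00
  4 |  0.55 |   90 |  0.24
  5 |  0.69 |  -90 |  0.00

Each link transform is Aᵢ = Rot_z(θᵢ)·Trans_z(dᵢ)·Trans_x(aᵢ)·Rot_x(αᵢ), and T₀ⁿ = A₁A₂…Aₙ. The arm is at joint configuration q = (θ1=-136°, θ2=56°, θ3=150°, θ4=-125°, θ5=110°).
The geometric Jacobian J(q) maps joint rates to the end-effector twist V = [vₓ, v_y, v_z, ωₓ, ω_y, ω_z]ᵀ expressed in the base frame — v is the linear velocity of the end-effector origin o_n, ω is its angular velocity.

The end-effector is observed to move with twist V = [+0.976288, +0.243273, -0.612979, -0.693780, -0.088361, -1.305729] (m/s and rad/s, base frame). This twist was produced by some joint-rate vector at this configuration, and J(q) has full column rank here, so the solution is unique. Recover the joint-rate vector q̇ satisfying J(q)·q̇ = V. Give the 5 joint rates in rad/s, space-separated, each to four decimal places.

o_n = [-0.6580, 0.4064, 0.7246]
J₁: ẑ×o_n = [-0.4064, -0.6580, 0.0000], ω = ẑ
J2: z=[-0.6947, 0.7193, 0.0000] o=[-0.2662, -0.2570, 0.5300] → [0.1400, 0.1352, -0.1790, -0.6947, 0.7193, 0.0000]
J3: z=[0.5964, 0.5759, 0.5592] o=[-0.4834, -0.4668, 0.9777] → [-0.6340, 0.0533, 0.6213, 0.5964, 0.5759, 0.5592]
J4: z=[-0.4005, 0.8172, -0.4145] o=[-0.3303, -0.4719, 0.8197] → [0.2864, 0.0977, -0.0840, -0.4005, 0.8172, -0.4145]
J5: z=[-0.9119, -0.3113, 0.2674] o=[-0.3772, -0.0090, 1.1987] → [0.0365, -0.5074, -0.4662, -0.9119, -0.3113, 0.2674]
q̇ = J⁺·V = [-0.4070, -0.3670, -0.9540, 0.8960, 0.0230]

-0.4070 -0.3670 -0.9540 0.8960 0.0230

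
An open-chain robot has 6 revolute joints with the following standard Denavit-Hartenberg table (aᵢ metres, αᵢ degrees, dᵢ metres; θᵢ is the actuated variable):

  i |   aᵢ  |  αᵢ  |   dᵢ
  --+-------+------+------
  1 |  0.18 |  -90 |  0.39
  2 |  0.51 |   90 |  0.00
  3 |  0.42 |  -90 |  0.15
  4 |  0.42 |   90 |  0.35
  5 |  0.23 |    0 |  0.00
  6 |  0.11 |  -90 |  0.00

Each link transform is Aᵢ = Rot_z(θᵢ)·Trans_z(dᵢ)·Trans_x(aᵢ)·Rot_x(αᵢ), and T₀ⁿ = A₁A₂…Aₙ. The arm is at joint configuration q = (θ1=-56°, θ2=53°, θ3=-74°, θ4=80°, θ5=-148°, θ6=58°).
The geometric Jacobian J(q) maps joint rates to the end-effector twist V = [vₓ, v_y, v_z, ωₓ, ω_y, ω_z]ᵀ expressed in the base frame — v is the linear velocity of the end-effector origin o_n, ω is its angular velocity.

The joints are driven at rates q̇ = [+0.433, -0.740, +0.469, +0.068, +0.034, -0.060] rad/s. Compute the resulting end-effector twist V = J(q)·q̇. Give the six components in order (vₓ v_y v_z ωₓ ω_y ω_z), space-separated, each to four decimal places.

0.7337 -0.4195 0.1447 -0.3505 -0.7262 0.6660

o_n = [-0.0177, -0.7047, -0.2521]
J₁: ẑ×o_n = [0.7047, -0.0177, 0.0000], ω = ẑ
J2: z=[0.8290, 0.5592, 0.0000] o=[0.1007, -0.1492, 0.3900] → [-0.3591, 0.5323, -0.3943, 0.8290, 0.5592, 0.0000]
J3: z=[0.4466, -0.6621, 0.6018] o=[0.2723, -0.4037, -0.0173] → [0.3366, -0.0697, -0.3264, 0.4466, -0.6621, 0.6018]
J4: z=[0.5520, -0.3255, -0.7677] o=[0.0435, -0.7865, -0.0195] → [0.1385, 0.1754, 0.0253, 0.5520, -0.3255, -0.7677]
J5: z=[-0.6159, -0.7798, -0.1123] o=[0.0007, -0.6758, -0.5532] → [-0.2380, 0.1875, 0.0034, -0.6159, -0.7798, -0.1123]
J6: z=[-0.6159, -0.7798, -0.1123] o=[0.0430, -0.7405, -0.3365] → [-0.0618, 0.0588, -0.0694, -0.6159, -0.7798, -0.1123]
V = J·q̇ = [0.7337, -0.4195, 0.1447, -0.3505, -0.7262, 0.6660]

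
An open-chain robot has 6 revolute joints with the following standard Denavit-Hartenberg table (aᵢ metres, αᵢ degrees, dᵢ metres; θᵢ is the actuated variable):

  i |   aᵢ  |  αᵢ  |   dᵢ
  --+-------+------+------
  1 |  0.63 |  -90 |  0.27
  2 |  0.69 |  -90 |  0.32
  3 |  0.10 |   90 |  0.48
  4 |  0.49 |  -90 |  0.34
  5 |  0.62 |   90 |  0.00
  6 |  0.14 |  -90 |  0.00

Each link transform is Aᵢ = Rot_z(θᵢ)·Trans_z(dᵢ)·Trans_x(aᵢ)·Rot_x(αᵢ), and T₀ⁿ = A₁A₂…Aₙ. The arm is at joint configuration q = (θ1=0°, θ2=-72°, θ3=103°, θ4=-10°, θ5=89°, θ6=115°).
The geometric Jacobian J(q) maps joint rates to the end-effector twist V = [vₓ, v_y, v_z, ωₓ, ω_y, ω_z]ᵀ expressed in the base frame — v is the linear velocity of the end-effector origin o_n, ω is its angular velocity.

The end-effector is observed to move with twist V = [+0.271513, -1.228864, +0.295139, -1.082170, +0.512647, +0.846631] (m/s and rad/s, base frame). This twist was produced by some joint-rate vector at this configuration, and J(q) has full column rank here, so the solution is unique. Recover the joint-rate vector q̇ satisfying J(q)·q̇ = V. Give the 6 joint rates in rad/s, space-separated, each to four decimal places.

-0.4620 -0.2440 -0.8300 0.7310 -0.7580 -0.8230

o_n = [1.2269, -0.2288, 0.4301]
J₁: ẑ×o_n = [0.2288, 1.2269, -0.0000], ω = ẑ
J2: z=[0.0000, 1.0000, 0.0000] o=[0.6300, 0.0000, 0.2700] → [0.1601, 0.0000, -0.5969, 0.0000, 1.0000, 0.0000]
J3: z=[0.9511, 0.0000, -0.3090] o=[0.8432, 0.3200, 0.9262] → [-0.1696, 0.3533, -0.5220, 0.9511, 0.0000, -0.3090]
J4: z=[0.3011, -0.2250, 0.9267] o=[1.2928, 0.2226, 0.7565] → [0.4917, 0.0372, -0.1507, 0.3011, -0.2250, 0.9267]
J5: z=[0.9245, -0.1692, -0.3415] o=[1.2807, -0.3241, 0.9946] → [0.1280, 0.5403, 0.0790, 0.9245, -0.1692, -0.3415]
J6: z=[-0.2283, -0.9633, -0.1408] o=[1.0915, -0.1950, 0.4185] → [-0.0160, -0.0164, 0.1381, -0.2283, -0.9633, -0.1408]
q̇ = J⁺·V = [-0.4620, -0.2440, -0.8300, 0.7310, -0.7580, -0.8230]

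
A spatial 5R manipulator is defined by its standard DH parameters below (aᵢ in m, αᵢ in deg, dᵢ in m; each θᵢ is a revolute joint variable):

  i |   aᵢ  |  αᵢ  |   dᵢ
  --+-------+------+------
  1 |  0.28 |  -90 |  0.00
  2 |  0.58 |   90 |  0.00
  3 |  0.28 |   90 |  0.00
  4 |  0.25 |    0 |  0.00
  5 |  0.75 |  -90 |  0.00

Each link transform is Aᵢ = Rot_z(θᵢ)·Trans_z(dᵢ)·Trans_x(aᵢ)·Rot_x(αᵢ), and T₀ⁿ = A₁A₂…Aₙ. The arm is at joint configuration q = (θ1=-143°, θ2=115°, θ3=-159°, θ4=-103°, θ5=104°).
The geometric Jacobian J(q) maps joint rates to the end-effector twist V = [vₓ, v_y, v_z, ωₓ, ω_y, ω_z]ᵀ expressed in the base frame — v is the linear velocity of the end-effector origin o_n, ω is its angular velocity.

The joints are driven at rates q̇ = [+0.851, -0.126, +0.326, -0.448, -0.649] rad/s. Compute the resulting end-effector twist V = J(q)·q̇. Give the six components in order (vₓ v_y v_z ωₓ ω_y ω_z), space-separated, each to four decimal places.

0.3978 0.4044 0.1449 -0.7954 0.8407 0.3569

o_n = [-0.3778, 0.1522, 0.3956]
J₁: ẑ×o_n = [-0.1522, -0.3778, 0.0000], ω = ẑ
J2: z=[0.6018, -0.7986, 0.0000] o=[-0.2236, -0.1685, 0.0000] → [-0.3159, -0.2381, 0.0699, 0.6018, -0.7986, 0.0000]
J3: z=[-0.7238, -0.5454, -0.4226] o=[-0.0279, -0.0210, -0.5257] → [-0.4293, 0.8147, -0.3162, -0.7238, -0.5454, -0.4226]
J4: z=[0.4409, -0.8367, 0.3248] o=[-0.1765, -0.0073, -0.2887] → [-0.6244, -0.3671, -0.0981, 0.4409, -0.8367, 0.3248]
J5: z=[0.4409, -0.8367, 0.3248] o=[0.0297, 0.1228, -0.2334] → [-0.5358, -0.4096, -0.3280, 0.4409, -0.8367, 0.3248]
V = J·q̇ = [0.3978, 0.4044, 0.1449, -0.7954, 0.8407, 0.3569]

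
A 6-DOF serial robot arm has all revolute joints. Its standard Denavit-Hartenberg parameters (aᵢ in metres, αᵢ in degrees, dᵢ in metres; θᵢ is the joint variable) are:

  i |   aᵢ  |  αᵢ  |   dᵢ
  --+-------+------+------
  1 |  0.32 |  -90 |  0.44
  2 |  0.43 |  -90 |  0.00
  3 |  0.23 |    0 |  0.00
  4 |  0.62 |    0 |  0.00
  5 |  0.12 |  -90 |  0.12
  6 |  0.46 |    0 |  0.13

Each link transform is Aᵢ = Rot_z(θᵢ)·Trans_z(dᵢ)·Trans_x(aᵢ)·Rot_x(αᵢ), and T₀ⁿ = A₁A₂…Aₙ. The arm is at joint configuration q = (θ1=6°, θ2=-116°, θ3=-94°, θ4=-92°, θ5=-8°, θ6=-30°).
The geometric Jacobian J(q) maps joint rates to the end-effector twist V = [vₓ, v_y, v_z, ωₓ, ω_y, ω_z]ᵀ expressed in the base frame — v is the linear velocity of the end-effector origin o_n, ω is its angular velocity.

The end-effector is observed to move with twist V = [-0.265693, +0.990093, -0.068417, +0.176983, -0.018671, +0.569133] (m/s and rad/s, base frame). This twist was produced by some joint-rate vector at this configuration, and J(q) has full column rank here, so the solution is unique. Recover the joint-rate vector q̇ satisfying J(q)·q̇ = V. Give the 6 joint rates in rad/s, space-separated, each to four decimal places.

0.3580 0.4180 0.3380 0.4810 -0.5700 -0.4690

o_n = [0.9352, 0.2646, -0.0690]
J₁: ẑ×o_n = [-0.2646, 0.9352, 0.0000], ω = ẑ
J2: z=[-0.1045, 0.9945, 0.0000] o=[0.3182, 0.0334, 0.4400] → [-0.5063, -0.0532, -0.6377, -0.1045, 0.9945, 0.0000]
J3: z=[0.8939, 0.0939, 0.4384] o=[0.1308, 0.0137, 0.8265] → [-0.1941, 1.1531, 0.1486, 0.8939, 0.0939, 0.4384]
J4: z=[0.8939, 0.0939, 0.4384] o=[0.1138, 0.2427, 0.8121] → [-0.0924, 1.1477, -0.0576, 0.8939, 0.0939, 0.4384]
J5: z=[0.8939, 0.0939, 0.4384] o=[0.3894, 0.2065, 0.2579] → [-0.0562, 0.5315, 0.0007, 0.8939, 0.0939, 0.4384]
J6: z=[0.0040, 0.9761, -0.2174] o=[0.5504, 0.1942, 0.2058] → [-0.2530, -0.0825, -0.3752, 0.0040, 0.9761, -0.2174]
q̇ = J⁺·V = [0.3580, 0.4180, 0.3380, 0.4810, -0.5700, -0.4690]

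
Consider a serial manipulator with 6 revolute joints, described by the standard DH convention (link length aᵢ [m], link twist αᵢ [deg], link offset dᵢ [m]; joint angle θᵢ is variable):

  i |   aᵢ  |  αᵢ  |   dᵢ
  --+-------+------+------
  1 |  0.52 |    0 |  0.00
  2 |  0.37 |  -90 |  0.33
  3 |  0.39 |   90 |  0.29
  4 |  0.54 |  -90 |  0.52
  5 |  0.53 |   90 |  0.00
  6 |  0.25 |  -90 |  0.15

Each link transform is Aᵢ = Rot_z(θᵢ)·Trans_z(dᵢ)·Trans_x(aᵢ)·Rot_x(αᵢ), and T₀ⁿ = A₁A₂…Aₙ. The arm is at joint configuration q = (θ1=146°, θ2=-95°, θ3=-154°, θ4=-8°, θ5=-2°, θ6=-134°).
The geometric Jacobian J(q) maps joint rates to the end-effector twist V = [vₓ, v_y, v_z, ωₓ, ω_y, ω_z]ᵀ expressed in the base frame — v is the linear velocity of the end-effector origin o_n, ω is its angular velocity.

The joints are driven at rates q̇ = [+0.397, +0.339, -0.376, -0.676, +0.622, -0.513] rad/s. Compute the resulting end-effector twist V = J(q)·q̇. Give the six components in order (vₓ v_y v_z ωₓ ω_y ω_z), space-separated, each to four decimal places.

o_n = [-1.0826, -0.5329, 0.2634]
J₁: ẑ×o_n = [0.5329, -1.0826, 0.0000], ω = ẑ
J2: z=[0.0000, 0.0000, 1.0000] o=[-0.4311, 0.2908, 0.0000] → [0.8237, -0.6515, 0.0000, 0.0000, 0.0000, 1.0000]
J3: z=[-0.7771, 0.6293, 0.0000] o=[-0.1983, 0.5783, 0.3300] → [-0.0419, -0.0517, 1.4201, -0.7771, 0.6293, 0.0000]
J4: z=[-0.2759, -0.3407, -0.8988] o=[-0.6442, 0.4884, 0.5010] → [-0.8370, 0.3284, 0.1324, -0.2759, -0.3407, -0.8988]
J5: z=[-0.8483, 0.5260, 0.0610] o=[-1.0317, -0.1095, 0.2680] → [0.0234, -0.0070, 0.3858, -0.8483, 0.5260, 0.0610]
J6: z=[-0.2599, -0.3133, -0.9134] o=[-1.2762, -0.5286, 0.4813] → [0.0644, -0.2335, 0.0618, -0.2599, -0.3133, -0.9134]
V = J·q̇ = [1.0539, -0.7377, -0.4152, 0.0844, 0.4815, 1.8501]

1.0539 -0.7377 -0.4152 0.0844 0.4815 1.8501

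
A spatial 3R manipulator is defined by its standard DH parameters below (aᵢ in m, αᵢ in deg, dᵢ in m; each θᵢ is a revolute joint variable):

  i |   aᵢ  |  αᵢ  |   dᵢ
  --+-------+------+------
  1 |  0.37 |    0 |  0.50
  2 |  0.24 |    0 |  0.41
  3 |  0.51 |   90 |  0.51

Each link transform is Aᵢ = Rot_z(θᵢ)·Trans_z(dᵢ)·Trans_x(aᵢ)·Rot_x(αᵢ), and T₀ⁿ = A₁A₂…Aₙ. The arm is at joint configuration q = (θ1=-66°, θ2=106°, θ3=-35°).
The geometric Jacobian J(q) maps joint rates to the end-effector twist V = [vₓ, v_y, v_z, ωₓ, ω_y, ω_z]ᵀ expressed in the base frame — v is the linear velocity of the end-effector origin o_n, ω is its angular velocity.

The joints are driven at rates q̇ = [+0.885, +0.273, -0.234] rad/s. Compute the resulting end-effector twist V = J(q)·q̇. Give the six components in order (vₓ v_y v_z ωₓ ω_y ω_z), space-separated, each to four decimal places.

o_n = [0.8424, -0.1393, 1.4200]
J₁: ẑ×o_n = [0.1393, 0.8424, -0.0000], ω = ẑ
J2: z=[0.0000, 0.0000, 1.0000] o=[0.1505, -0.3380, 0.5000] → [-0.1987, 0.6919, 0.0000, 0.0000, 0.0000, 1.0000]
J3: z=[0.0000, 0.0000, 1.0000] o=[0.3343, -0.1837, 0.9100] → [-0.0444, 0.5081, 0.0000, 0.0000, 0.0000, 1.0000]
V = J·q̇ = [0.0794, 0.8155, 0.0000, 0.0000, 0.0000, 0.9240]

0.0794 0.8155 0.0000 0.0000 0.0000 0.9240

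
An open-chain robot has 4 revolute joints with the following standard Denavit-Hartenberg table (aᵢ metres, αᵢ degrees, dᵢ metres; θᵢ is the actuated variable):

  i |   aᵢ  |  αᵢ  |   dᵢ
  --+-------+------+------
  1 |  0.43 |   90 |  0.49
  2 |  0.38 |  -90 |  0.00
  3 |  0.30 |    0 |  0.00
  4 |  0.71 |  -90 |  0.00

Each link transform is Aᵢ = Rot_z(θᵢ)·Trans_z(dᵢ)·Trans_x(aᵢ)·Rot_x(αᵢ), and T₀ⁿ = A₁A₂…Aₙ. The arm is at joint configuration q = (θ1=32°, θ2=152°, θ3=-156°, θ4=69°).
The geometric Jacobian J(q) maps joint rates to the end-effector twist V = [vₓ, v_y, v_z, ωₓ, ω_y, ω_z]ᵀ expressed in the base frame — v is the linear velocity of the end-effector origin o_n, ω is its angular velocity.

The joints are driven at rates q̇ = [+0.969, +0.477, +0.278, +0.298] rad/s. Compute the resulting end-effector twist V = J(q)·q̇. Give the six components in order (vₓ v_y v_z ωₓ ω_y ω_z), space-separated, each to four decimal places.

o_n = [0.6979, -0.5439, 0.5572]
J₁: ẑ×o_n = [0.5439, 0.6979, -0.0000], ω = ẑ
J2: z=[0.5299, -0.8480, 0.0000] o=[0.3647, 0.2279, 0.4900] → [-0.0570, -0.0356, -0.1263, 0.5299, -0.8480, 0.0000]
J3: z=[-0.3981, -0.2488, -0.8829] o=[0.0801, 0.0501, 0.6684] → [-0.4967, -0.5897, 0.3902, -0.3981, -0.2488, -0.8829]
J4: z=[-0.3981, -0.2488, -0.8829] o=[0.3500, 0.0748, 0.5397] → [-0.5506, -0.3002, 0.3329, -0.3981, -0.2488, -0.8829]
V = J·q̇ = [0.1977, 0.4059, 0.1474, 0.0234, -0.5478, 0.4604]

0.1977 0.4059 0.1474 0.0234 -0.5478 0.4604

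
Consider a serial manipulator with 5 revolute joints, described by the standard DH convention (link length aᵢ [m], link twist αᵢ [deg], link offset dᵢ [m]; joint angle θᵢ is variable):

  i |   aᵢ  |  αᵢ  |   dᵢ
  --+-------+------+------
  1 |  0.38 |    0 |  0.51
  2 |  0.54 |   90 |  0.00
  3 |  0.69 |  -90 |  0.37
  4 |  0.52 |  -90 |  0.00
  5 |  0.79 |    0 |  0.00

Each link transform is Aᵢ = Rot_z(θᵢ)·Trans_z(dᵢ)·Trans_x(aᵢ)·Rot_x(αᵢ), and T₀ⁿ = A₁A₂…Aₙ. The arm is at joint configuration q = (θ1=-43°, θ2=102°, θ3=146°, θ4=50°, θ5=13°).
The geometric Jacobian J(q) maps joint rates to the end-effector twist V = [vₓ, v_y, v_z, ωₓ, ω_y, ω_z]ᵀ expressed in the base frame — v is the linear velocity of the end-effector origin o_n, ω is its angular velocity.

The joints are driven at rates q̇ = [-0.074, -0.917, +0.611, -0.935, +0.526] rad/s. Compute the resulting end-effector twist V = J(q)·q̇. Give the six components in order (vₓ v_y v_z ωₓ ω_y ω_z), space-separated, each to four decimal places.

-0.0704 -0.5570 0.1099 0.6753 0.5940 -0.4412

o_n = [-0.5711, -0.4723, 1.5068]
J₁: ẑ×o_n = [0.4723, -0.5711, 0.0000], ω = ẑ
J2: z=[0.0000, 0.0000, 1.0000] o=[0.2779, -0.2592, 0.5100] → [0.2131, -0.8490, 0.0000, 0.0000, 0.0000, 1.0000]
J3: z=[0.8572, -0.5150, 0.0000] o=[0.5560, 0.2037, 0.5100] → [-0.5134, -0.8544, -1.1600, 0.8572, -0.5150, 0.0000]
J4: z=[-0.2880, -0.4793, -0.8290] o=[0.5786, -0.4772, 0.8958] → [-0.2888, 1.1291, -0.5525, -0.2880, -0.4793, -0.8290]
J5: z=[-0.2239, 0.8754, -0.4284] o=[0.0944, -0.5095, 1.0828] → [0.3872, 0.3800, 0.5743, -0.2239, 0.8754, -0.4284]
V = J·q̇ = [-0.0704, -0.5570, 0.1099, 0.6753, 0.5940, -0.4412]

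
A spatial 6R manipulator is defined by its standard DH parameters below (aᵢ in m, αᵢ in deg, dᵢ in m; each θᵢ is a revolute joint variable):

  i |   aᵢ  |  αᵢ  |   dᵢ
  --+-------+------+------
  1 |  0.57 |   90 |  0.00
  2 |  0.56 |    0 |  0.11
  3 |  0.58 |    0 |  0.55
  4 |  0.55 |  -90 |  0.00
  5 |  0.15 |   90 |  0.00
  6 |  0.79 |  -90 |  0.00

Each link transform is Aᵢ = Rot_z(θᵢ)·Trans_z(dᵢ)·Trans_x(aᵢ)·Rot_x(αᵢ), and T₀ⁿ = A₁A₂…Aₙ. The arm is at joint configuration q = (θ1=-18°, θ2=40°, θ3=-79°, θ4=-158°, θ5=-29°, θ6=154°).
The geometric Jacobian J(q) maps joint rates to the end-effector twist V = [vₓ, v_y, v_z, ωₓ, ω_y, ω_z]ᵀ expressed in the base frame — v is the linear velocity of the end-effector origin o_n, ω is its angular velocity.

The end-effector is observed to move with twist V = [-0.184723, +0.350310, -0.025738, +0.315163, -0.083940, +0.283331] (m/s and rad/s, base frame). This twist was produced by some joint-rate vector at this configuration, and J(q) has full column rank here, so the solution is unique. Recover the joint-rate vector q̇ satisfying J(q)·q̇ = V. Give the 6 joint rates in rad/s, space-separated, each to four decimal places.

0.0190 -0.0390 -0.8300 0.4290 -0.3480 0.4830

o_n = [1.1077, -0.7684, -0.3186]
J₁: ẑ×o_n = [0.7684, 1.1077, -0.0000], ω = ẑ
J2: z=[-0.3090, -0.9511, 0.0000] o=[0.5421, -0.1761, 0.0000] → [0.3030, -0.0985, 0.7209, -0.3090, -0.9511, 0.0000]
J3: z=[-0.3090, -0.9511, 0.0000] o=[0.9161, -0.4133, 0.3600] → [0.6454, -0.2097, 0.2920, -0.3090, -0.9511, 0.0000]
J4: z=[-0.3090, -0.9511, 0.0000] o=[1.1748, -1.0757, -0.0050] → [0.2982, -0.0969, -0.1588, -0.3090, -0.9511, 0.0000]
J5: z=[-0.2781, 0.0903, -0.9563] o=[0.6746, -0.9132, 0.1558] → [0.0956, -0.5461, -0.0794, -0.2781, 0.0903, -0.9563]
J6: z=[0.1707, -0.9751, -0.1417] o=[0.5328, -0.9435, 0.1941] → [0.5248, 0.0060, 0.5905, 0.1707, -0.9751, -0.1417]
q̇ = J⁺·V = [0.0190, -0.0390, -0.8300, 0.4290, -0.3480, 0.4830]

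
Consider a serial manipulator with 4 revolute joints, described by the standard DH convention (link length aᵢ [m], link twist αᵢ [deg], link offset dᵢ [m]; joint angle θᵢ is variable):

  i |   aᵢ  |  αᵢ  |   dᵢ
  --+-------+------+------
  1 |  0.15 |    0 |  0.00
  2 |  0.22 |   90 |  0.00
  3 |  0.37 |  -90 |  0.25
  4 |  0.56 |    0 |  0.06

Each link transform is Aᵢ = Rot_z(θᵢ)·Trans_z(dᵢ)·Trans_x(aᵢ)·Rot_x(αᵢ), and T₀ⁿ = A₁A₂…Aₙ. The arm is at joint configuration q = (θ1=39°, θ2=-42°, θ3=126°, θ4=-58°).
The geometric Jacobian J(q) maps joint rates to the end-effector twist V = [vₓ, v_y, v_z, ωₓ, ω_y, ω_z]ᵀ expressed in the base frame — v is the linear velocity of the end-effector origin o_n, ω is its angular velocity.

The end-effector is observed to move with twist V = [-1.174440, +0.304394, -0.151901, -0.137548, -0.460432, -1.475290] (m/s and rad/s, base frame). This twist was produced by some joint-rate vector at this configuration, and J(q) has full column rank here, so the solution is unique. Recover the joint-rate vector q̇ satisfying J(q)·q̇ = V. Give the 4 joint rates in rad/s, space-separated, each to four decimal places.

-0.9520 -0.4410 0.4670 0.1400

o_n = [-0.1415, -0.6180, 0.5041]
J₁: ẑ×o_n = [0.6180, -0.1415, 0.0000], ω = ẑ
J2: z=[0.0000, 0.0000, 1.0000] o=[0.1166, 0.0944, 0.0000] → [0.7124, -0.2581, 0.0000, 0.0000, 0.0000, 1.0000]
J3: z=[-0.0523, -0.9986, 0.0000] o=[0.3363, 0.0829, 0.0000] → [-0.5035, 0.0264, -0.4404, -0.0523, -0.9986, 0.0000]
J4: z=[-0.8079, 0.0423, -0.5878] o=[0.1060, -0.1554, 0.2993] → [-0.2632, 0.3110, 0.3842, -0.8079, 0.0423, -0.5878]
q̇ = J⁺·V = [-0.9520, -0.4410, 0.4670, 0.1400]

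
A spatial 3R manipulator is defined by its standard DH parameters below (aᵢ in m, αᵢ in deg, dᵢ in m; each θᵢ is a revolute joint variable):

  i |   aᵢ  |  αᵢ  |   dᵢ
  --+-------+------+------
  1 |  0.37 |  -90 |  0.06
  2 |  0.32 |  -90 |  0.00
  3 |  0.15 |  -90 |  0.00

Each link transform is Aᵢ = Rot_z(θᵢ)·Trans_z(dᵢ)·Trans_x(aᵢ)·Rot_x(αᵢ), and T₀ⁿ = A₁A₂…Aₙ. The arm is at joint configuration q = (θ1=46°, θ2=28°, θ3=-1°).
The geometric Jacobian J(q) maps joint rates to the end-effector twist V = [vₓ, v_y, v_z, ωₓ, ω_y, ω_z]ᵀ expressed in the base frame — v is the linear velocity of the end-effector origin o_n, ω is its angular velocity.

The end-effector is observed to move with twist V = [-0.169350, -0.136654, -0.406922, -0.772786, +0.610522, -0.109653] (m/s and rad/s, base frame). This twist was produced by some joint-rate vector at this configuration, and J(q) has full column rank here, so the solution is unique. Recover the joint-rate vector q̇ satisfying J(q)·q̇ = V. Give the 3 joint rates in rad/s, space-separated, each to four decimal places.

0.0740 0.9800 0.2080

o_n = [0.5434, 0.5665, -0.1606]
J₁: ẑ×o_n = [-0.5665, 0.5434, 0.0000], ω = ẑ
J2: z=[-0.7193, 0.6947, 0.0000] o=[0.2570, 0.2662, 0.0600] → [-0.1533, -0.1587, -0.4150, -0.7193, 0.6947, 0.0000]
J3: z=[-0.3261, -0.3377, -0.8829] o=[0.4533, 0.4694, -0.0902] → [0.1095, -0.1025, -0.0012, -0.3261, -0.3377, -0.8829]
q̇ = J⁺·V = [0.0740, 0.9800, 0.2080]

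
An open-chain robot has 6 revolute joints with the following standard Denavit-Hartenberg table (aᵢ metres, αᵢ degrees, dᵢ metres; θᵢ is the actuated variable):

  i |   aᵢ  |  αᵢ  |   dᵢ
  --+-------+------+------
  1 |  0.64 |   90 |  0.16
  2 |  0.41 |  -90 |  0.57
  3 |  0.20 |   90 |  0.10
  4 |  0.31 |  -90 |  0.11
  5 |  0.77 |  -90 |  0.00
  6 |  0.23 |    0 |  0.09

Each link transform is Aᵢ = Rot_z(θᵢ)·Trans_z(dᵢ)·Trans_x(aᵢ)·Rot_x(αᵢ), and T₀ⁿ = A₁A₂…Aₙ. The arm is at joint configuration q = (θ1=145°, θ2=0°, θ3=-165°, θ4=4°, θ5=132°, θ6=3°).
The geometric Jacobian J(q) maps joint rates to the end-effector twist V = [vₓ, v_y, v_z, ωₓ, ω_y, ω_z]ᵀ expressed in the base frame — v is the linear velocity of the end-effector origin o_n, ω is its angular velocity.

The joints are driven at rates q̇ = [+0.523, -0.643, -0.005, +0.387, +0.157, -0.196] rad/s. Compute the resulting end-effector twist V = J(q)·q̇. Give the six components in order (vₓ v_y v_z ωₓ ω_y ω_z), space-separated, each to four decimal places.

-1.0370 -0.3391 -0.6248 -0.3301 -0.8131 0.6848

o_n = [-0.5477, 1.6839, 0.2183]
J₁: ẑ×o_n = [-1.6839, -0.5477, 0.0000], ω = ẑ
J2: z=[0.5736, 0.8192, 0.0000] o=[-0.5243, 0.3671, 0.1600] → [0.0477, -0.0334, 0.7745, 0.5736, 0.8192, 0.0000]
J3: z=[-0.0000, -0.0000, 1.0000] o=[-0.5332, 1.0692, 0.1600] → [-0.6147, -0.0146, -0.0000, -0.0000, -0.0000, 1.0000]
J4: z=[-0.3420, -0.9397, 0.0000] o=[-0.3452, 1.0008, 0.2600] → [0.0392, -0.0143, -0.4239, -0.3420, -0.9397, 0.0000]
J5: z=[-0.0655, 0.0239, 0.9976] o=[-0.0923, 0.7916, 0.2816] → [-0.8916, -0.4585, -0.0476, -0.0655, 0.0239, 0.9976]
J6: z=[-0.9255, -0.3752, -0.0518] o=[-0.3795, 1.5051, 0.2457] → [0.0195, -0.0166, -0.2286, -0.9255, -0.3752, -0.0518]
V = J·q̇ = [-1.0370, -0.3391, -0.6248, -0.3301, -0.8131, 0.6848]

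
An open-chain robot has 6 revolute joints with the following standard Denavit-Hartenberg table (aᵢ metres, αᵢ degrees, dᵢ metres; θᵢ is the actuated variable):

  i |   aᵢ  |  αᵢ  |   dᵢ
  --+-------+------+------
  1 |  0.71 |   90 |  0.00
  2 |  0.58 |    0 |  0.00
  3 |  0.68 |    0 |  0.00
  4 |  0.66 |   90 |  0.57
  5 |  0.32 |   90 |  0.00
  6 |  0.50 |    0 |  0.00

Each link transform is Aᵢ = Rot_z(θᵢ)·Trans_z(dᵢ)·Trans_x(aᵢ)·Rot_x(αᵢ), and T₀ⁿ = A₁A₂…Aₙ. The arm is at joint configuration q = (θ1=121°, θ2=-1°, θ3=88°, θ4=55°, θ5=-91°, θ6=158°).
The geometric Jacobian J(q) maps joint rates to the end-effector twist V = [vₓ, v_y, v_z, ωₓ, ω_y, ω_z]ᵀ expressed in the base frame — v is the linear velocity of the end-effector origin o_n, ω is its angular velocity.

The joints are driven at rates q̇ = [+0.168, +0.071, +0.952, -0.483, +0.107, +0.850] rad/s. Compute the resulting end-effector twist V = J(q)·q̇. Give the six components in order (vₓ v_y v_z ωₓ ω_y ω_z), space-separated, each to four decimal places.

o_n = [0.1385, 1.1550, 1.2244]
J₁: ẑ×o_n = [-1.1550, 0.1385, 0.0000], ω = ẑ
J2: z=[0.8572, 0.5150, 0.0000] o=[-0.3657, 0.6086, 0.0000] → [0.6306, -1.0495, 0.2088, 0.8572, 0.5150, 0.0000]
J3: z=[0.8572, 0.5150, 0.0000] o=[-0.6644, 1.1057, -0.0101] → [0.6358, -1.0582, -0.3712, 0.8572, 0.5150, 0.0000]
J4: z=[0.8572, 0.5150, 0.0000] o=[-0.6827, 1.1362, 0.6689] → [0.2861, -0.4761, -0.4067, 0.8572, 0.5150, 0.0000]
J5: z=[-0.3171, 0.5277, 0.7880] o=[0.0738, 0.9839, 1.0753] → [-0.0561, 0.0983, -0.0884, -0.3171, 0.5277, 0.7880]
J6: z=[-0.3908, 0.6843, -0.6156] o=[-0.2028, 0.8229, 1.0718] → [0.3089, -0.1504, -0.3633, -0.3908, 0.6843, -0.6156]
V = J·q̇ = [0.5744, -0.9460, -0.4603, 0.0967, 0.9163, -0.2709]

0.5744 -0.9460 -0.4603 0.0967 0.9163 -0.2709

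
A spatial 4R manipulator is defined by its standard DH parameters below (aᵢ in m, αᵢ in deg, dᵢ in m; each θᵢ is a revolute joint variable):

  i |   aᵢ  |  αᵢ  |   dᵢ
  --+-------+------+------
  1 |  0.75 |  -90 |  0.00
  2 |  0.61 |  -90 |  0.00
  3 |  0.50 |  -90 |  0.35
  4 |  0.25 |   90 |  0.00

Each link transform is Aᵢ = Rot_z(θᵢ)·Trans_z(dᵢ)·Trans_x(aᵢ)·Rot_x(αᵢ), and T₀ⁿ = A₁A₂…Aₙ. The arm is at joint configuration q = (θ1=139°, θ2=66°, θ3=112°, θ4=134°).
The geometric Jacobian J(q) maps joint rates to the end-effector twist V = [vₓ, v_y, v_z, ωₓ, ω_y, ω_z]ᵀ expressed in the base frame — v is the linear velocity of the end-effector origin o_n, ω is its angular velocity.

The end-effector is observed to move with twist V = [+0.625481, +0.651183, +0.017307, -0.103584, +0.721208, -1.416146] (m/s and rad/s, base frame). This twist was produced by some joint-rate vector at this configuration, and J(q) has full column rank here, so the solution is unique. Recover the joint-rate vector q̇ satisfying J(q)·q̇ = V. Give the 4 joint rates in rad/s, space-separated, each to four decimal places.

o_n = [-0.3999, 0.7486, -0.5148]
J₁: ẑ×o_n = [-0.7486, -0.3999, 0.0000], ω = ẑ
J2: z=[-0.6561, -0.7547, 0.0000] o=[-0.5660, 0.4920, 0.0000] → [0.3885, -0.3377, -0.0429, -0.6561, -0.7547, 0.0000]
J3: z=[0.6895, -0.5993, -0.4067] o=[-0.7533, 0.6548, -0.5573] → [0.0127, -0.1730, 0.2764, 0.6895, -0.5993, -0.4067]
J4: z=[0.0389, -0.5301, 0.8470] o=[-0.1503, 0.7449, -0.5285] → [-0.0103, -0.2119, -0.1322, 0.0389, -0.5301, 0.8470]
q̇ = J⁺·V = [-0.9400, -0.2100, -0.3100, -0.7110]

-0.9400 -0.2100 -0.3100 -0.7110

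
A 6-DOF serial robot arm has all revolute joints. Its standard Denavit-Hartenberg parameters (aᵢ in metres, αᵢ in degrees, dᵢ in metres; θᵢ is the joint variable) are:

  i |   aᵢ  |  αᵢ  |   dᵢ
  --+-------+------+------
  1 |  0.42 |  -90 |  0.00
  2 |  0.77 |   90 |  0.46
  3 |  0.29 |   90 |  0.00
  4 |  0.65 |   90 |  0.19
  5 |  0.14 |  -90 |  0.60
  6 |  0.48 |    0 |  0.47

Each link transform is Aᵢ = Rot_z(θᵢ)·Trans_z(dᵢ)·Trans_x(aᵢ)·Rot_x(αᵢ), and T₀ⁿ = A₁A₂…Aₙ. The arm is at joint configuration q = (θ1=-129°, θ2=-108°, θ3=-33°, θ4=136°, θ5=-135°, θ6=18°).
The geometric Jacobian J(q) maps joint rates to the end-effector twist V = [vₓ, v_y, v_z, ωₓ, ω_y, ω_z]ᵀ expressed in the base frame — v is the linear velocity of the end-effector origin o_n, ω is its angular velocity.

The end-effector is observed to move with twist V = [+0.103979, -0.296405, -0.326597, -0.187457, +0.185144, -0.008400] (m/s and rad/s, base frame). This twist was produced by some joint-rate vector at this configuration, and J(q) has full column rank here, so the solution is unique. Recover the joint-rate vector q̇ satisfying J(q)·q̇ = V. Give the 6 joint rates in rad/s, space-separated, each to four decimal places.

o_n = [1.0457, -0.0179, 0.9637]
J₁: ẑ×o_n = [0.0179, 1.0457, -0.0000], ω = ẑ
J2: z=[0.7771, -0.6293, 0.0000] o=[-0.2643, -0.3264, 0.0000] → [-0.6065, -0.7490, 1.0642, 0.7771, -0.6293, 0.0000]
J3: z=[0.5985, 0.7391, -0.3090] o=[0.2429, -0.4310, 0.7323] → [0.2987, -0.3866, -0.3461, 0.5985, 0.7391, -0.3090]
J4: z=[-0.7577, 0.3970, -0.5180] o=[0.1675, -0.2732, 0.9636] → [0.1323, -0.4548, -0.5421, -0.7577, 0.3970, -0.5180]
J5: z=[0.2498, 0.9097, 0.3318] o=[0.4154, -0.1184, 0.3527] → [0.5225, 0.0565, -0.5482, 0.2498, 0.9097, 0.3318]
J6: z=[0.9621, -0.1945, -0.1912] o=[0.5806, 0.3760, 0.6811] → [-0.1303, -0.3608, -0.2885, 0.9621, -0.1945, -0.1912]
q̇ = J⁺·V = [-0.1750, 0.1520, -0.6890, 0.4540, 0.7300, 0.2790]

-0.1750 0.1520 -0.6890 0.4540 0.7300 0.2790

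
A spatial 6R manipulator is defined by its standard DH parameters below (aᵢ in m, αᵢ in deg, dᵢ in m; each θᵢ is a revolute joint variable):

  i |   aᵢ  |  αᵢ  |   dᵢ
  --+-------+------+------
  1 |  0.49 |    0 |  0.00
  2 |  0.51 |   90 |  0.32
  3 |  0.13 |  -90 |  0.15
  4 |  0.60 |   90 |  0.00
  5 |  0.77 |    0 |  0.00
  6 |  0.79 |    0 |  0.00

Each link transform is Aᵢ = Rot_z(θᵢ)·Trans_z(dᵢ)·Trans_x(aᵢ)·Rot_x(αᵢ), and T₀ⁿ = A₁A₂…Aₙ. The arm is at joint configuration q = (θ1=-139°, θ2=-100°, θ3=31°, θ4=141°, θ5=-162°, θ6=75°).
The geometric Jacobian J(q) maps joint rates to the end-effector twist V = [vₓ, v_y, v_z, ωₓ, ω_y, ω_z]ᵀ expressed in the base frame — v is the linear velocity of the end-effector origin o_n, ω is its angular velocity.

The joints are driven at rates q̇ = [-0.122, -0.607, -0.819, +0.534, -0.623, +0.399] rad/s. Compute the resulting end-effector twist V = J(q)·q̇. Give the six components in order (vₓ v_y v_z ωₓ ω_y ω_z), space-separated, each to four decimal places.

o_n = [-0.8158, 0.8232, -0.4568]
J₁: ẑ×o_n = [-0.8232, -0.8158, 0.0000], ω = ẑ
J2: z=[0.0000, 0.0000, 1.0000] o=[-0.3698, -0.3215, 0.0000] → [-1.1447, -0.4460, 0.0000, 0.0000, 0.0000, 1.0000]
J3: z=[0.8572, 0.5150, 0.0000] o=[-0.6325, 0.1157, 0.3200] → [-0.4001, 0.6659, 0.7009, 0.8572, 0.5150, 0.0000]
J4: z=[0.2653, -0.4415, 0.8572] o=[-0.5613, 0.2885, 0.3870] → [-0.0859, 0.0057, 0.0295, 0.2653, -0.4415, 0.8572]
J5: z=[-0.9440, 0.0621, 0.3241] o=[-0.6791, -0.2486, 0.1468] → [-0.3849, -0.6141, -1.0033, -0.9440, 0.0621, 0.3241]
J6: z=[-0.9440, 0.0621, 0.3241] o=[-0.5984, 0.5119, 0.2360] → [-0.1439, -0.7244, -0.2803, -0.9440, 0.0621, 0.3241]
V = J·q̇ = [1.2594, -0.0785, -0.0451, -0.3489, -0.6715, -0.3439]

1.2594 -0.0785 -0.0451 -0.3489 -0.6715 -0.3439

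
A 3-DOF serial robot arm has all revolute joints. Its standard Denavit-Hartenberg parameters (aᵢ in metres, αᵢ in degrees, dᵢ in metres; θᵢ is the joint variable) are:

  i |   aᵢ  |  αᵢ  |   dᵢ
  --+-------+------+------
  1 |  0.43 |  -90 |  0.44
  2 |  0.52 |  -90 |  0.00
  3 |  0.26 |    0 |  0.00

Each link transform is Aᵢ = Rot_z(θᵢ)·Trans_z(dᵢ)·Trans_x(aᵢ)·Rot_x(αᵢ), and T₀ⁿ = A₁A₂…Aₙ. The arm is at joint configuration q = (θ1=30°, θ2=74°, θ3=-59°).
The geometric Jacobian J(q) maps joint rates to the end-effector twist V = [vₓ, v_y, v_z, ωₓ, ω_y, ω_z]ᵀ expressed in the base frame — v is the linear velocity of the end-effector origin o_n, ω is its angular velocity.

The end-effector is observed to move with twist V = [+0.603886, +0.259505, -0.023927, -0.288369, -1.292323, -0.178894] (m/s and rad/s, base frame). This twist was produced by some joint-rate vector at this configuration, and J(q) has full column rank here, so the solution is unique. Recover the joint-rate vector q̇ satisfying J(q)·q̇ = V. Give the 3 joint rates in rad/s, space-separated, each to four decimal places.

0.0780 -0.9750 0.9320

o_n = [0.4171, 0.4981, -0.1886]
J₁: ẑ×o_n = [-0.4981, 0.4171, 0.0000], ω = ẑ
J2: z=[-0.5000, 0.8660, 0.0000] o=[0.3724, 0.2150, 0.4400] → [-0.5444, -0.3143, -0.1802, -0.5000, 0.8660, 0.0000]
J3: z=[-0.8325, -0.4806, -0.2756] o=[0.4965, 0.2867, -0.0599] → [0.1202, -0.0853, -0.2142, -0.8325, -0.4806, -0.2756]
q̇ = J⁺·V = [0.0780, -0.9750, 0.9320]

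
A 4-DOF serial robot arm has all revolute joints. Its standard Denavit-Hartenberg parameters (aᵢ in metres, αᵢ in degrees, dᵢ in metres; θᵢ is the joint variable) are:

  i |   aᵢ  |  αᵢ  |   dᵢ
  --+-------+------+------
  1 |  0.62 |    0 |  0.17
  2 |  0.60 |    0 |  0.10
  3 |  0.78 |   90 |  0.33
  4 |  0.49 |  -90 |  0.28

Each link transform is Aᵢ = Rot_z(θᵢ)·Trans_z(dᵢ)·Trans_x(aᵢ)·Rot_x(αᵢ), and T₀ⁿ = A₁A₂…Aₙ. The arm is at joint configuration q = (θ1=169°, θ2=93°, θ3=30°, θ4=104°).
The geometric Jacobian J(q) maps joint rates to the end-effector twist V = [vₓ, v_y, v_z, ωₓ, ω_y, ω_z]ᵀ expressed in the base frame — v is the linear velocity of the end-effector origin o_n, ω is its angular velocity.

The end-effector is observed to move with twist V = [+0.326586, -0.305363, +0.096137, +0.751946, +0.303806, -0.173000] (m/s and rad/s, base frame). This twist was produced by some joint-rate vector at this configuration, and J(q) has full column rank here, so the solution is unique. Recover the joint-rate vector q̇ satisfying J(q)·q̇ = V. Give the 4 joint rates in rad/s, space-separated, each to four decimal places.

o_n = [-0.7039, -1.1940, 1.0754]
J₁: ẑ×o_n = [1.1940, -0.7039, 0.0000], ω = ẑ
J2: z=[0.0000, 0.0000, 1.0000] o=[-0.6086, 0.1183, 0.1700] → [1.3123, -0.0953, 0.0000, 0.0000, 0.0000, 1.0000]
J3: z=[0.0000, 0.0000, 1.0000] o=[-0.6921, -0.4759, 0.2700] → [0.7182, -0.0118, 0.0000, 0.0000, 0.0000, 1.0000]
J4: z=[-0.9272, -0.3746, 0.0000] o=[-0.3999, -1.1991, 0.6000] → [-0.1781, 0.4408, -0.1185, -0.9272, -0.3746, 0.0000]
q̇ = J⁺·V = [-0.1490, 0.6350, -0.6590, -0.8110]

-0.1490 0.6350 -0.6590 -0.8110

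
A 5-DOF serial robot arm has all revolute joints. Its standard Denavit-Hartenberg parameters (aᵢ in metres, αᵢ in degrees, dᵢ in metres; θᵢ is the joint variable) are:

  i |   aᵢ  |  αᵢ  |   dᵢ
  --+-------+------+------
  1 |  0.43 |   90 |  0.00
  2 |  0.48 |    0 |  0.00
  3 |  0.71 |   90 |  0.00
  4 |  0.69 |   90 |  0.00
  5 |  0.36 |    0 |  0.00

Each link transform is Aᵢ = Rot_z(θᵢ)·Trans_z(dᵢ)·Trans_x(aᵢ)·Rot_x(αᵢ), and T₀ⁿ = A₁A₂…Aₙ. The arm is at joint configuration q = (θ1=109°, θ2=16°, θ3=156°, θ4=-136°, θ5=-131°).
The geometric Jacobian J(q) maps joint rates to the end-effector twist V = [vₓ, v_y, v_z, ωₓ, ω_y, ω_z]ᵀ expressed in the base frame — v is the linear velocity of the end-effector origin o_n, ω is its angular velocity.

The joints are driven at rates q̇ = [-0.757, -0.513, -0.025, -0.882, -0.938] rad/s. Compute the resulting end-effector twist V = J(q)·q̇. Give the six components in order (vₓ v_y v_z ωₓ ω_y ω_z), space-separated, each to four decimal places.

0.6761 0.5661 0.1942 -0.8966 -1.1210 -1.5397

o_n = [-0.4523, 0.3453, -0.0834]
J₁: ẑ×o_n = [-0.3453, -0.4523, 0.0000], ω = ẑ
J2: z=[0.9455, 0.3256, 0.0000] o=[-0.1400, 0.4066, 0.0000] → [-0.0271, 0.0788, 0.0438, 0.9455, 0.3256, 0.0000]
J3: z=[0.9455, 0.3256, 0.0000] o=[-0.2902, 0.8428, 0.1323] → [-0.0702, 0.2039, -0.4176, 0.9455, 0.3256, 0.0000]
J4: z=[-0.0453, 0.1316, 0.9903] o=[-0.0613, 0.1781, 0.2311] → [-0.2070, -0.4015, 0.0439, -0.0453, 0.1316, 0.9903]
J5: z=[0.4562, 0.8846, -0.0967] o=[-0.6745, 0.4867, 0.1620] → [-0.2308, 0.0905, -0.2611, 0.4562, 0.8846, -0.0967]
V = J·q̇ = [0.6761, 0.5661, 0.1942, -0.8966, -1.1210, -1.5397]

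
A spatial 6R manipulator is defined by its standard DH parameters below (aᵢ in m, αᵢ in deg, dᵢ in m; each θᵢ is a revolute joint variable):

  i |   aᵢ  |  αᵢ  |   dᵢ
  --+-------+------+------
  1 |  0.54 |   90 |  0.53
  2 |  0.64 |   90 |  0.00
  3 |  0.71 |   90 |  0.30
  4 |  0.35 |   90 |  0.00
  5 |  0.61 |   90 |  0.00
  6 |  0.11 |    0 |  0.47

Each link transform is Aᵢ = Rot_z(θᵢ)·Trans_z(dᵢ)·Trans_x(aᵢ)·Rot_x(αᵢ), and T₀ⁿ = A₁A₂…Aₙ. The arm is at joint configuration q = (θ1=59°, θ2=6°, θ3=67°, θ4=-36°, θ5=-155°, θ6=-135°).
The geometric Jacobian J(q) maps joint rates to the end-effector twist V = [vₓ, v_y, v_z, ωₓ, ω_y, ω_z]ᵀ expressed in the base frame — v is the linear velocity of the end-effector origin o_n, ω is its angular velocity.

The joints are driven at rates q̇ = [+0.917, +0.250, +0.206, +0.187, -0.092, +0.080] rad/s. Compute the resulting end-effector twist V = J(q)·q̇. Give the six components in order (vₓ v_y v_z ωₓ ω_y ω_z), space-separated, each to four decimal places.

-1.0322 1.1021 0.3073 0.2923 0.1502 0.6444

o_n = [1.1461, 1.1878, 0.0818]
J₁: ẑ×o_n = [-1.1878, 1.1461, 0.0000], ω = ẑ
J2: z=[0.8572, -0.5150, 0.0000] o=[0.2781, 0.4629, 0.5300] → [0.2309, 0.3842, 1.0684, 0.8572, -0.5150, 0.0000]
J3: z=[0.0538, 0.0896, -0.9945] o=[0.6059, 1.0085, 0.5969] → [0.1322, -0.5094, -0.0387, 0.0538, 0.0896, -0.9945]
J4: z=[0.1366, 0.9859, 0.0962] o=[1.3244, 0.9352, 0.3275] → [-0.2666, 0.0164, 0.2103, 0.1366, 0.9859, 0.0962]
J5: z=[-0.6250, 0.0104, 0.7806] o=[1.5934, 0.8769, 0.5437] → [-0.2475, -0.6379, -0.1897, -0.6250, 0.0104, 0.7806]
J6: z=[-0.2010, 0.9640, -0.1738] o=[1.1333, 0.7149, 0.1775] → [-0.0101, -0.0215, -0.1074, -0.2010, 0.9640, -0.1738]
V = J·q̇ = [-1.0322, 1.1021, 0.3073, 0.2923, 0.1502, 0.6444]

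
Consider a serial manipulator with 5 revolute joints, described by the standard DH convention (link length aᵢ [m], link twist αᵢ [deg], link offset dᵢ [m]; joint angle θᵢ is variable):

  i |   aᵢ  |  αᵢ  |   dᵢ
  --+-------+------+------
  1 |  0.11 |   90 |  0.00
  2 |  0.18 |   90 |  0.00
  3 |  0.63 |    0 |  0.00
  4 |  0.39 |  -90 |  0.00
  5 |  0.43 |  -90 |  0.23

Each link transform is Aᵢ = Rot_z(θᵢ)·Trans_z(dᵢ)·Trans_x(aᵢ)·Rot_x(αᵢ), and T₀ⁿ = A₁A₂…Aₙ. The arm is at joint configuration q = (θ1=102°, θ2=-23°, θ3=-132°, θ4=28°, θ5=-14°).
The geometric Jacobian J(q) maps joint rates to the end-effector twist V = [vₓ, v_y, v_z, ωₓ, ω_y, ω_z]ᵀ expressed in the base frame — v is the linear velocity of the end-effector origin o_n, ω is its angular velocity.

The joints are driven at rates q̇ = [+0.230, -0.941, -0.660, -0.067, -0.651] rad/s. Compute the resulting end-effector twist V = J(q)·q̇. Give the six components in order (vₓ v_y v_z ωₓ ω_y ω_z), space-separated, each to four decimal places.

0.6049 -1.1484 0.3259 -0.7046 -0.4538 1.1460

o_n = [-1.2520, -0.3963, -0.0123]
J₁: ẑ×o_n = [0.3963, -1.2520, 0.0000], ω = ẑ
J2: z=[0.9781, 0.2079, 0.0000] o=[-0.0229, 0.1076, 0.0000] → [-0.0026, 0.0120, -0.2373, 0.9781, 0.2079, 0.0000]
J3: z=[0.0812, -0.3822, -0.9205] o=[-0.0573, 0.2697, -0.0703] → [-0.6352, 1.0950, -0.5107, 0.0812, -0.3822, -0.9205]
J4: z=[0.0812, -0.3822, -0.9205] o=[-0.4346, -0.2072, 0.0944] → [-0.1333, 0.7611, -0.3278, 0.0812, -0.3822, -0.9205]
J5: z=[-0.4223, 0.8233, -0.3791] o=[-0.7867, -0.3709, 0.1312] → [-0.1278, 0.1158, 0.3939, -0.4223, 0.8233, -0.3791]
V = J·q̇ = [0.6049, -1.1484, 0.3259, -0.7046, -0.4538, 1.1460]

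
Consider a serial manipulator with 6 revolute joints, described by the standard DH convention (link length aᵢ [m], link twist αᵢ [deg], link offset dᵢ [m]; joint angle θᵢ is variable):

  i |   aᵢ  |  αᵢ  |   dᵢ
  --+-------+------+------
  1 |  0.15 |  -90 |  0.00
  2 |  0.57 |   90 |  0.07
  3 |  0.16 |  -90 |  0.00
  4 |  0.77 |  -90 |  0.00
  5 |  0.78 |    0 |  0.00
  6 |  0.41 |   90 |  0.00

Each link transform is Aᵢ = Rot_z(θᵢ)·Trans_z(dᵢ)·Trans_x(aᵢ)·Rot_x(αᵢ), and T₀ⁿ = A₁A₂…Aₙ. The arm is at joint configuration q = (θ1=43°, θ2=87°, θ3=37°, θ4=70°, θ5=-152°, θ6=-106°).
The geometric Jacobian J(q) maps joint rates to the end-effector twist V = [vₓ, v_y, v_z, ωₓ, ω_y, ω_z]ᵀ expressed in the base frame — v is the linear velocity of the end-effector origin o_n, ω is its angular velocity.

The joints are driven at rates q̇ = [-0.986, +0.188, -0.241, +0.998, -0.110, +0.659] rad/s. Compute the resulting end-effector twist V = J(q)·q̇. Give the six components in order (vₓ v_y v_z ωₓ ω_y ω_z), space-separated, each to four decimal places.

o_n = [0.0460, 0.2311, -0.7165]
J₁: ẑ×o_n = [-0.2311, 0.0460, 0.0000], ω = ẑ
J2: z=[-0.6820, 0.7314, 0.0000] o=[0.1097, 0.1023, 0.0000] → [-0.5240, -0.4887, -0.0413, -0.6820, 0.7314, 0.0000]
J3: z=[0.7304, 0.6811, 0.0523] o=[0.0838, 0.1738, -0.5692] → [-0.1033, 0.1056, 0.0676, 0.7304, 0.6811, 0.0523]
J4: z=[-0.5677, 0.5626, 0.6010] o=[0.0230, 0.2488, -0.6968] → [-0.0004, 0.0027, -0.0029, -0.5677, 0.5626, 0.6010]
J5: z=[0.1072, -0.6733, 0.7315] o=[-0.6055, -0.1205, -0.9447] → [-0.4109, 0.4521, 0.4764, 0.1072, -0.6733, 0.7315]
J6: z=[0.1072, -0.6733, 0.7315] o=[-0.2512, 0.4158, -0.5029] → [0.2789, 0.2403, 0.1803, 0.1072, -0.6733, 0.7315]
V = J·q̇ = [0.3829, -0.0514, 0.0395, -0.8120, 0.1652, 0.0028]

0.3829 -0.0514 0.0395 -0.8120 0.1652 0.0028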